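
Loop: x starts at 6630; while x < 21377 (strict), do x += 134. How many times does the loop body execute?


Step 1: x goes from 6630 toward 21377 by 134; the body runs while x<21377, so iterations = ceil((bound-start)/step)
Step 2: Distance=14747
Step 3: ceil(14747/134)=111

111


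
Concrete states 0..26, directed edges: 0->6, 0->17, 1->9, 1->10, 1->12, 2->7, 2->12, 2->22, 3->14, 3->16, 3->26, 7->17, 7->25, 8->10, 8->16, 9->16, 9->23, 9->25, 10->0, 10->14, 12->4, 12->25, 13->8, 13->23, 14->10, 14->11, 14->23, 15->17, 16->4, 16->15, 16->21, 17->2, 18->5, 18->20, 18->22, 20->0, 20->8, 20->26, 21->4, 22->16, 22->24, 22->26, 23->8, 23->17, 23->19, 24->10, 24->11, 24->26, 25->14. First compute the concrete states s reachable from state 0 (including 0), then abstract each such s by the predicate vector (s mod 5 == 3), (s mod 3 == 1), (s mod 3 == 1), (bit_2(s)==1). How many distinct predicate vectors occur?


BFS from 0:
Concrete reachable: {0, 2, 4, 6, 7, 8, 10, 11, 12, 14, 15, 16, 17, 19, 21, 22, 23, 24, 25, 26}
Abstract via predicates (s mod 5 == 3), (s mod 3 == 1), (s mod 3 == 1), (bit_2(s)==1):
  (0,0,0,0) <- {0, 2, 11, 17, 24, 26}
  (0,0,0,1) <- {6, 12, 14, 15, 21}
  (0,1,1,0) <- {10, 16, 19, 25}
  (0,1,1,1) <- {4, 7, 22}
  (1,0,0,0) <- {8}
  (1,0,0,1) <- {23}
Distinct abstract states = 6

6


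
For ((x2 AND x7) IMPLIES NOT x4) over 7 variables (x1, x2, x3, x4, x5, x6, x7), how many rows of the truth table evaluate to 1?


Formula: ((x2 AND x7) IMPLIES NOT x4) over 7 vars (128 rows)
Evaluate each row (x1, x2, x3, x4, x5, x6, x7 as bits, MSB first):
  row 0 [0000000]: ((0 AND 0) IMPLIES NOT 0) -> 1
  row 1 [0000001]: ((0 AND 1) IMPLIES NOT 0) -> 1
  row 2 [0000010]: ((0 AND 0) IMPLIES NOT 0) -> 1
  row 3 [0000011]: ((0 AND 1) IMPLIES NOT 0) -> 1
  row 4 [0000100]: ((0 AND 0) IMPLIES NOT 0) -> 1
  (every remaining row is evaluated the same way; all 128 results are listed next)
Full result column, 8 rows per line (x1,x2,x3,x4 fixed per line; x5,x6,x7 runs 000..111 left to right):
  rows 0-7 [x1,x2,x3,x4=0000]: 11111111  (ones: 8)
  rows 8-15 [x1,x2,x3,x4=0001]: 11111111  (ones: 8)
  rows 16-23 [x1,x2,x3,x4=0010]: 11111111  (ones: 8)
  rows 24-31 [x1,x2,x3,x4=0011]: 11111111  (ones: 8)
  rows 32-39 [x1,x2,x3,x4=0100]: 11111111  (ones: 8)
  rows 40-47 [x1,x2,x3,x4=0101]: 10101010  (ones: 4)
  rows 48-55 [x1,x2,x3,x4=0110]: 11111111  (ones: 8)
  rows 56-63 [x1,x2,x3,x4=0111]: 10101010  (ones: 4)
  rows 64-71 [x1,x2,x3,x4=1000]: 11111111  (ones: 8)
  rows 72-79 [x1,x2,x3,x4=1001]: 11111111  (ones: 8)
  rows 80-87 [x1,x2,x3,x4=1010]: 11111111  (ones: 8)
  rows 88-95 [x1,x2,x3,x4=1011]: 11111111  (ones: 8)
  rows 96-103 [x1,x2,x3,x4=1100]: 11111111  (ones: 8)
  rows 104-111 [x1,x2,x3,x4=1101]: 10101010  (ones: 4)
  rows 112-119 [x1,x2,x3,x4=1110]: 11111111  (ones: 8)
  rows 120-127 [x1,x2,x3,x4=1111]: 10101010  (ones: 4)
Count of 1-rows = 8+8+8+8+8+4+8+4+8+8+8+8+8+4+8+4 = 112

112


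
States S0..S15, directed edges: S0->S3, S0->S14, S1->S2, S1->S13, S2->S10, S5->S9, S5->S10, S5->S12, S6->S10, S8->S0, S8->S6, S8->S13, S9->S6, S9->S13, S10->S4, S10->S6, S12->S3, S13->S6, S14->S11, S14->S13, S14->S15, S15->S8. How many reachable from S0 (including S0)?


BFS from S0:
  layer 0: {S0}
  layer 1: {S3, S14}
  layer 2: {S11, S13, S15}
  layer 3: {S6, S8}
  layer 4: {S10}
  layer 5: {S4}
Reachable set: {S0, S3, S4, S6, S8, S10, S11, S13, S14, S15}
Count = 10

10


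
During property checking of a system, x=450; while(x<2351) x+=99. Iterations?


Step 1: x goes from 450 toward 2351 by 99; the body runs while x<2351, so iterations = ceil((bound-start)/step)
Step 2: Distance=1901
Step 3: ceil(1901/99)=20

20


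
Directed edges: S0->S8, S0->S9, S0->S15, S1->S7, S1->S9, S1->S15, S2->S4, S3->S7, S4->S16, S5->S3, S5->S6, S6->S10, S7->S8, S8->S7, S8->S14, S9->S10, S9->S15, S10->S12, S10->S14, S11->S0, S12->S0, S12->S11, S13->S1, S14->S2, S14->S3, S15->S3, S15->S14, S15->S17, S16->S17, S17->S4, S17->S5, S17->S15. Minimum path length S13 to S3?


BFS layer-by-layer from S13:
  dist 0: {S13}
  dist 1: {S1}
  dist 2: {S7, S9, S15}
  dist 3: {S3, S8, S10, S14, S17}
  -> S3 reached at distance 3
Shortest path length = 3

3


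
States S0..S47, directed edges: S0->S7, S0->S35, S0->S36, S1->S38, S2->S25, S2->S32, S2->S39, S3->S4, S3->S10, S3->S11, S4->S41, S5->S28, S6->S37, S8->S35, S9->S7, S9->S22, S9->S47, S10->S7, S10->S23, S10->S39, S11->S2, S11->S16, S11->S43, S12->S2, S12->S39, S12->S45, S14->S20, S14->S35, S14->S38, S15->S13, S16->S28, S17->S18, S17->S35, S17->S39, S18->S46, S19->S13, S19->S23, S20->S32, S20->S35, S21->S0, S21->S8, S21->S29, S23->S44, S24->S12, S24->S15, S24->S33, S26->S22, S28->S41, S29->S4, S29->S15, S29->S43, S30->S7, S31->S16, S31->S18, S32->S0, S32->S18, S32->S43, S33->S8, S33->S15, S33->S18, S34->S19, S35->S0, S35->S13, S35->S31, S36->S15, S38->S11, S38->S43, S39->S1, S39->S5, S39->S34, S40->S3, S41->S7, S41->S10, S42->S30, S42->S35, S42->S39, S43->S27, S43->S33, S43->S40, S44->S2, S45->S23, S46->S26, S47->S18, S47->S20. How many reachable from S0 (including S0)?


BFS from S0:
  layer 0: {S0}
  layer 1: {S7, S35, S36}
  layer 2: {S13, S15, S31}
  layer 3: {S16, S18}
  layer 4: {S28, S46}
  layer 5: {S26, S41}
  layer 6: {S10, S22}
  layer 7: {S23, S39}
  layer 8: {S1, S5, S34, S44}
  layer 9: {S2, S19, S38}
  layer 10: {S11, S25, S32, S43}
  layer 11: {S27, S33, S40}
  layer 12: {S3, S8}
  layer 13: {S4}
Reachable set: {S0, S1, S2, S3, S4, S5, S7, S8, S10, S11, S13, S15, S16, S18, S19, S22, S23, S25, S26, S27, S28, S31, S32, S33, S34, S35, S36, S38, S39, S40, S41, S43, S44, S46}
Count = 34

34


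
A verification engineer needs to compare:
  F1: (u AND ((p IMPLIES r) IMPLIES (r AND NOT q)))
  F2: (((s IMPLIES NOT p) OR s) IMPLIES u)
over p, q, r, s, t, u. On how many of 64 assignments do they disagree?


F1 = (u AND ((p IMPLIES r) IMPLIES (r AND NOT q)))
F2 = (((s IMPLIES NOT p) OR s) IMPLIES u)
Evaluate both on each of 64 rows (bits = p,q,r,s,t,u):
  row 0 [000000]: F1=0 F2=0 -> 0
  row 1 [000001]: F1=0 F2=1 (differ) -> 1
  row 2 [000010]: F1=0 F2=0 -> 0
  row 3 [000011]: F1=0 F2=1 (differ) -> 1
  row 4 [000100]: F1=0 F2=0 -> 0
  (every remaining row is evaluated the same way; all 64 results are listed next)
Full result column, 8 rows per line (p,q,r fixed per line; s,t,u runs 000..111 left to right):
  rows 0-7 [p,q,r=000]: 01010101  (ones: 4)
  rows 8-15 [p,q,r=001]: 00000000  (ones: 0)
  rows 16-23 [p,q,r=010]: 01010101  (ones: 4)
  rows 24-31 [p,q,r=011]: 01010101  (ones: 4)
  rows 32-39 [p,q,r=100]: 00000000  (ones: 0)
  rows 40-47 [p,q,r=101]: 00000000  (ones: 0)
  rows 48-55 [p,q,r=110]: 00000000  (ones: 0)
  rows 56-63 [p,q,r=111]: 01010101  (ones: 4)
Disagreements = 4+0+4+4+0+0+0+4 = 16

16


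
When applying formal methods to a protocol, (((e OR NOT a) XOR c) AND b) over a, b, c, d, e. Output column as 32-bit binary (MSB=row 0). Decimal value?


Formula: (((e OR NOT a) XOR c) AND b) over a, b, c, d, e (32 rows)
Evaluate each row (bits = a,b,c,d,e, MSB first):
  row 0 [00000]: (((0 OR NOT 0) XOR 0) AND 0) -> 0
  row 1 [00001]: (((1 OR NOT 0) XOR 0) AND 0) -> 0
  row 2 [00010]: (((0 OR NOT 0) XOR 0) AND 0) -> 0
  row 3 [00011]: (((1 OR NOT 0) XOR 0) AND 0) -> 0
  row 4 [00100]: (((0 OR NOT 0) XOR 1) AND 0) -> 0
  row 5 [00101]: (((1 OR NOT 0) XOR 1) AND 0) -> 0
  row 6 [00110]: (((0 OR NOT 0) XOR 1) AND 0) -> 0
  row 7 [00111]: (((1 OR NOT 0) XOR 1) AND 0) -> 0
  row 8 [01000]: (((0 OR NOT 0) XOR 0) AND 1) -> 1
  row 9 [01001]: (((1 OR NOT 0) XOR 0) AND 1) -> 1
  row 10 [01010]: (((0 OR NOT 0) XOR 0) AND 1) -> 1
  row 11 [01011]: (((1 OR NOT 0) XOR 0) AND 1) -> 1
  row 12 [01100]: (((0 OR NOT 0) XOR 1) AND 1) -> 0
  row 13 [01101]: (((1 OR NOT 0) XOR 1) AND 1) -> 0
  row 14 [01110]: (((0 OR NOT 0) XOR 1) AND 1) -> 0
  row 15 [01111]: (((1 OR NOT 0) XOR 1) AND 1) -> 0
  row 16 [10000]: (((0 OR NOT 1) XOR 0) AND 0) -> 0
  row 17 [10001]: (((1 OR NOT 1) XOR 0) AND 0) -> 0
  row 18 [10010]: (((0 OR NOT 1) XOR 0) AND 0) -> 0
  row 19 [10011]: (((1 OR NOT 1) XOR 0) AND 0) -> 0
  row 20 [10100]: (((0 OR NOT 1) XOR 1) AND 0) -> 0
  row 21 [10101]: (((1 OR NOT 1) XOR 1) AND 0) -> 0
  row 22 [10110]: (((0 OR NOT 1) XOR 1) AND 0) -> 0
  row 23 [10111]: (((1 OR NOT 1) XOR 1) AND 0) -> 0
  row 24 [11000]: (((0 OR NOT 1) XOR 0) AND 1) -> 0
  row 25 [11001]: (((1 OR NOT 1) XOR 0) AND 1) -> 1
  row 26 [11010]: (((0 OR NOT 1) XOR 0) AND 1) -> 0
  row 27 [11011]: (((1 OR NOT 1) XOR 0) AND 1) -> 1
  row 28 [11100]: (((0 OR NOT 1) XOR 1) AND 1) -> 1
  row 29 [11101]: (((1 OR NOT 1) XOR 1) AND 1) -> 0
  row 30 [11110]: (((0 OR NOT 1) XOR 1) AND 1) -> 1
  row 31 [11111]: (((1 OR NOT 1) XOR 1) AND 1) -> 0
Full result column, 4 rows per line (a,b,c fixed per line; d,e runs 00..11 left to right):
  rows 0-3 [a,b,c=000]: 0000  = hex 0
  rows 4-7 [a,b,c=001]: 0000  = hex 0
  rows 8-11 [a,b,c=010]: 1111  = hex F
  rows 12-15 [a,b,c=011]: 0000  = hex 0
  rows 16-19 [a,b,c=100]: 0000  = hex 0
  rows 20-23 [a,b,c=101]: 0000  = hex 0
  rows 24-27 [a,b,c=110]: 0101  = hex 5
  rows 28-31 [a,b,c=111]: 1010  = hex A
Output column (row 0 .. row 31) = 00000000111100000000000001011010
Output column grouped in 4s = 0000 0000 1111 0000 0000 0000 0101 1010 = 0x00F0005A
Convert to decimal digit by digit (value = value*16 + digit):
  0 -> 0
  0*16 + 0 = 0
  0*16 + 15 (F) = 15
  15*16 + 0 = 240
  240*16 + 0 = 3840
  3840*16 + 0 = 61440
  61440*16 + 5 = 983045
  983045*16 + 10 (A) = 15728730
Decimal = 15728730

15728730


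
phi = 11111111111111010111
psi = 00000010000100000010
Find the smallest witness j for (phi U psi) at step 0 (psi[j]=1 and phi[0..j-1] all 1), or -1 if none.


(phi U psi) at 0: need smallest j with psi[j]=1 and phi[i]=1 for all i in [0,j).
Scan from step 0:
  step 0: phi=1, psi=0 -> continue
  step 1: phi=1, psi=0 -> continue
  step 2: phi=1, psi=0 -> continue
  step 3: phi=1, psi=0 -> continue
  step 6: psi=1 and phi held for [0,6) -> witness found
Witness step = 6

6


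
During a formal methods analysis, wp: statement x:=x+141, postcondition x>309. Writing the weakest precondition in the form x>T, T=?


Formula: wp(x:=E, P) = P[E/x] (substitute E for x in postcondition)
Step 1: Postcondition: x>309
Step 2: Substitute x+141 for x: x+141>309
Step 3: Solve for x: x > 309-141 = 168

168


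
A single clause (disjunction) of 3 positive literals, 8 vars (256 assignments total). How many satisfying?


Step 1: Total=2^8=256
Step 2: Unsat when all 3 false: 2^5=32
Step 3: Sat=256-32=224

224


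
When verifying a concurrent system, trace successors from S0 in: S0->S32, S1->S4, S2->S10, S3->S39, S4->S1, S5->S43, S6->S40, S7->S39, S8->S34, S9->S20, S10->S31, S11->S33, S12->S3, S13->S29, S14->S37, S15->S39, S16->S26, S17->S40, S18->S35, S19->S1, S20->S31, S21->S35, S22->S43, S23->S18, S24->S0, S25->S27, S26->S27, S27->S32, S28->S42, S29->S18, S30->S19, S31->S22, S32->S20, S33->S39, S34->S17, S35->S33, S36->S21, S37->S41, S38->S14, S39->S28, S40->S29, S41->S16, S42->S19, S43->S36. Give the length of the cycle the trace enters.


Trace from S0 until a state repeats:
  S0 -> S32 -> S20 -> S31 -> S22 -> S43 -> S36 -> S21 -> S35 -> S33 -> S39 -> S28 -> S42 -> S19 -> S1 -> S4 -> S1
S1 first seen at step 14, revisited at step 16.
Cycle length = 16 - 14 = 2

2


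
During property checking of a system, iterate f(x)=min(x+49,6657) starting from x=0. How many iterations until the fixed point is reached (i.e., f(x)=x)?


Step 1: x=0, cap=6657, increment=49
Step 2: x grows by 49 each step until capped at 6657; fixed point is x=6657
Step 3: iterations = ceil(6657/49) = 136

136


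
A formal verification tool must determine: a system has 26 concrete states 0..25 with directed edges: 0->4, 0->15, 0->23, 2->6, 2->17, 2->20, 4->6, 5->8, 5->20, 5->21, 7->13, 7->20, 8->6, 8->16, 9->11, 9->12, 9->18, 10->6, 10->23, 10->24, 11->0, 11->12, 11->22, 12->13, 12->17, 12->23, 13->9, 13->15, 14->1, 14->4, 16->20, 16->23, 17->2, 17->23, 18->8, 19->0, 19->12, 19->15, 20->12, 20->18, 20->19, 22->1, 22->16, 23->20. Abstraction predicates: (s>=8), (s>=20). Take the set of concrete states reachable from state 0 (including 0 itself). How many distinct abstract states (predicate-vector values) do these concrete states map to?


BFS from 0:
Concrete reachable: {0, 1, 2, 4, 6, 8, 9, 11, 12, 13, 15, 16, 17, 18, 19, 20, 22, 23}
Abstract via predicates (s>=8), (s>=20):
  (0,0) <- {0, 1, 2, 4, 6}
  (1,0) <- {8, 9, 11, 12, 13, 15, 16, 17, 18, 19}
  (1,1) <- {20, 22, 23}
Distinct abstract states = 3

3


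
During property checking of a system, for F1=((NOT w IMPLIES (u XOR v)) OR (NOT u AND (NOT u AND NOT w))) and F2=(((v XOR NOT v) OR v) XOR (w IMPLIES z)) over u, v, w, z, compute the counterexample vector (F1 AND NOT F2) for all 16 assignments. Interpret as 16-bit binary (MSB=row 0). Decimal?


F1 = ((NOT w IMPLIES (u XOR v)) OR (NOT u AND (NOT u AND NOT w)))
F2 = (((v XOR NOT v) OR v) XOR (w IMPLIES z))
Counterexample to F1=>F2 is where F1=1 and F2=0.
Evaluate each row (bits = u,v,w,z, MSB first):
  row 0 [0000]: F1=1 F2=0 -> F1&~F2 -> 1
  row 1 [0001]: F1=1 F2=0 -> F1&~F2 -> 1
  row 2 [0010]: F1=1 F2=1 -> F1&~F2 -> 0
  row 3 [0011]: F1=1 F2=0 -> F1&~F2 -> 1
  row 4 [0100]: F1=1 F2=0 -> F1&~F2 -> 1
  row 5 [0101]: F1=1 F2=0 -> F1&~F2 -> 1
  row 6 [0110]: F1=1 F2=1 -> F1&~F2 -> 0
  row 7 [0111]: F1=1 F2=0 -> F1&~F2 -> 1
  row 8 [1000]: F1=1 F2=0 -> F1&~F2 -> 1
  row 9 [1001]: F1=1 F2=0 -> F1&~F2 -> 1
  row 10 [1010]: F1=1 F2=1 -> F1&~F2 -> 0
  row 11 [1011]: F1=1 F2=0 -> F1&~F2 -> 1
  row 12 [1100]: F1=0 F2=0 -> F1&~F2 -> 0
  row 13 [1101]: F1=0 F2=0 -> F1&~F2 -> 0
  row 14 [1110]: F1=1 F2=1 -> F1&~F2 -> 0
  row 15 [1111]: F1=1 F2=0 -> F1&~F2 -> 1
Full result column, 4 rows per line (u,v fixed per line; w,z runs 00..11 left to right):
  rows 0-3 [u,v=00]: 1101  = hex D
  rows 4-7 [u,v=01]: 1101  = hex D
  rows 8-11 [u,v=10]: 1101  = hex D
  rows 12-15 [u,v=11]: 0001  = hex 1
Counterexample vector (row 0 .. row 15) = 1101110111010001
Output column grouped in 4s = 1101 1101 1101 0001 = 0xDDD1
Convert to decimal digit by digit (value = value*16 + digit):
  D -> 13
  13*16 + 13 (D) = 221
  221*16 + 13 (D) = 3549
  3549*16 + 1 = 56785
Decimal = 56785

56785


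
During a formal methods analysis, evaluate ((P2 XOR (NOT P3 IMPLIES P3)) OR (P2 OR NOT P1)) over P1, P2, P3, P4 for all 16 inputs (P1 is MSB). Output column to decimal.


Formula: ((P2 XOR (NOT P3 IMPLIES P3)) OR (P2 OR NOT P1)) over P1, P2, P3, P4 (16 rows)
Evaluate each row (bits = P1,P2,P3,P4, MSB first):
  row 0 [0000]: ((0 XOR (NOT 0 IMPLIES 0)) OR (0 OR NOT 0)) -> 1
  row 1 [0001]: ((0 XOR (NOT 0 IMPLIES 0)) OR (0 OR NOT 0)) -> 1
  row 2 [0010]: ((0 XOR (NOT 1 IMPLIES 1)) OR (0 OR NOT 0)) -> 1
  row 3 [0011]: ((0 XOR (NOT 1 IMPLIES 1)) OR (0 OR NOT 0)) -> 1
  row 4 [0100]: ((1 XOR (NOT 0 IMPLIES 0)) OR (1 OR NOT 0)) -> 1
  row 5 [0101]: ((1 XOR (NOT 0 IMPLIES 0)) OR (1 OR NOT 0)) -> 1
  row 6 [0110]: ((1 XOR (NOT 1 IMPLIES 1)) OR (1 OR NOT 0)) -> 1
  row 7 [0111]: ((1 XOR (NOT 1 IMPLIES 1)) OR (1 OR NOT 0)) -> 1
  row 8 [1000]: ((0 XOR (NOT 0 IMPLIES 0)) OR (0 OR NOT 1)) -> 0
  row 9 [1001]: ((0 XOR (NOT 0 IMPLIES 0)) OR (0 OR NOT 1)) -> 0
  row 10 [1010]: ((0 XOR (NOT 1 IMPLIES 1)) OR (0 OR NOT 1)) -> 1
  row 11 [1011]: ((0 XOR (NOT 1 IMPLIES 1)) OR (0 OR NOT 1)) -> 1
  row 12 [1100]: ((1 XOR (NOT 0 IMPLIES 0)) OR (1 OR NOT 1)) -> 1
  row 13 [1101]: ((1 XOR (NOT 0 IMPLIES 0)) OR (1 OR NOT 1)) -> 1
  row 14 [1110]: ((1 XOR (NOT 1 IMPLIES 1)) OR (1 OR NOT 1)) -> 1
  row 15 [1111]: ((1 XOR (NOT 1 IMPLIES 1)) OR (1 OR NOT 1)) -> 1
Full result column, 4 rows per line (P1,P2 fixed per line; P3,P4 runs 00..11 left to right):
  rows 0-3 [P1,P2=00]: 1111  = hex F
  rows 4-7 [P1,P2=01]: 1111  = hex F
  rows 8-11 [P1,P2=10]: 0011  = hex 3
  rows 12-15 [P1,P2=11]: 1111  = hex F
Output column (row 0 .. row 15) = 1111111100111111
Output column grouped in 4s = 1111 1111 0011 1111 = 0xFF3F
Convert to decimal digit by digit (value = value*16 + digit):
  F -> 15
  15*16 + 15 (F) = 255
  255*16 + 3 = 4083
  4083*16 + 15 (F) = 65343
Decimal = 65343

65343


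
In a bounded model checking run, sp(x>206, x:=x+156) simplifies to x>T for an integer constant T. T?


Formula: sp(P, x:=E) = exists old_x. (x = E[old_x/x]) AND P[old_x/x] (old_x is the value of x before the assignment; eliminate old_x by solving x = E[old_x/x] for old_x)
Step 1: Precondition P: x>206, i.e. old_x > 206
Step 2: Assignment gives x = old_x + 156, so old_x = x - 156
Step 3: Substitute into P: x - 156 > 206
Step 4: Simplify: x > 206+156 = 362

362


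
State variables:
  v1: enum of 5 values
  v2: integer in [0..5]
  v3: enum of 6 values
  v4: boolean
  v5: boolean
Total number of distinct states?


State space = product of domain sizes of all variables.
Domain sizes:
  v1 (enum of 5 values): 5
  v2 (integer in [0..5]): 6
  v3 (enum of 6 values): 6
  v4 (boolean): 2
  v5 (boolean): 2
Product = 5 * 6 * 6 * 2 * 2 = 720

720


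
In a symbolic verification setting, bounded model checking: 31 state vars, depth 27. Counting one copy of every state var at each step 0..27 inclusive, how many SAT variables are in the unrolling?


BMC unrolls to depth k, creating one copy of each state var for steps 0..k.
Step count = 27 + 1 = 28 (steps 0 through 27)
Vars per step = 31
Total = 31 * 28 = 868

868


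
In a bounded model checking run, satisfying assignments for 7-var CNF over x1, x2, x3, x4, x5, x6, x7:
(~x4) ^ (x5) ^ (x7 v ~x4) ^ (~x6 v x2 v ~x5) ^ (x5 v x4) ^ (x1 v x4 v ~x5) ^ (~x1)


CNF with 7 clauses over 7 vars (128 assignments).
An assignment satisfies CNF iff every clause has >=1 true literal.
Check each row (bits = x1,x2,x3,x4,x5,x6,x7; clause T/F shown):
  row 0 [0000000]: clauses=TFTTFTT -> 0
  row 1 [0000001]: clauses=TFTTFTT -> 0
  row 2 [0000010]: clauses=TFTTFTT -> 0
  row 3 [0000011]: clauses=TFTTFTT -> 0
  row 4 [0000100]: clauses=TTTTTFT -> 0
  (every remaining row is evaluated the same way; all 128 results are listed next)
Full result column, 8 rows per line (x1,x2,x3,x4 fixed per line; x5,x6,x7 runs 000..111 left to right):
  rows 0-7 [x1,x2,x3,x4=0000]: 00000000  (ones: 0)
  rows 8-15 [x1,x2,x3,x4=0001]: 00000000  (ones: 0)
  rows 16-23 [x1,x2,x3,x4=0010]: 00000000  (ones: 0)
  rows 24-31 [x1,x2,x3,x4=0011]: 00000000  (ones: 0)
  rows 32-39 [x1,x2,x3,x4=0100]: 00000000  (ones: 0)
  rows 40-47 [x1,x2,x3,x4=0101]: 00000000  (ones: 0)
  rows 48-55 [x1,x2,x3,x4=0110]: 00000000  (ones: 0)
  rows 56-63 [x1,x2,x3,x4=0111]: 00000000  (ones: 0)
  rows 64-71 [x1,x2,x3,x4=1000]: 00000000  (ones: 0)
  rows 72-79 [x1,x2,x3,x4=1001]: 00000000  (ones: 0)
  rows 80-87 [x1,x2,x3,x4=1010]: 00000000  (ones: 0)
  rows 88-95 [x1,x2,x3,x4=1011]: 00000000  (ones: 0)
  rows 96-103 [x1,x2,x3,x4=1100]: 00000000  (ones: 0)
  rows 104-111 [x1,x2,x3,x4=1101]: 00000000  (ones: 0)
  rows 112-119 [x1,x2,x3,x4=1110]: 00000000  (ones: 0)
  rows 120-127 [x1,x2,x3,x4=1111]: 00000000  (ones: 0)
Satisfying assignments = 0+0+0+0+0+0+0+0+0+0+0+0+0+0+0+0 = 0

0


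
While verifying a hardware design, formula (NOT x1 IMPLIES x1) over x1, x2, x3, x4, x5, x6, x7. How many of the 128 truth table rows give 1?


Formula: (NOT x1 IMPLIES x1) over 7 vars (128 rows)
Evaluate each row (x1, x2, x3, x4, x5, x6, x7 as bits, MSB first):
  row 0 [0000000]: (NOT 0 IMPLIES 0) -> 0
  row 1 [0000001]: (NOT 0 IMPLIES 0) -> 0
  row 2 [0000010]: (NOT 0 IMPLIES 0) -> 0
  row 3 [0000011]: (NOT 0 IMPLIES 0) -> 0
  row 4 [0000100]: (NOT 0 IMPLIES 0) -> 0
  (every remaining row is evaluated the same way; all 128 results are listed next)
Full result column, 8 rows per line (x1,x2,x3,x4 fixed per line; x5,x6,x7 runs 000..111 left to right):
  rows 0-7 [x1,x2,x3,x4=0000]: 00000000  (ones: 0)
  rows 8-15 [x1,x2,x3,x4=0001]: 00000000  (ones: 0)
  rows 16-23 [x1,x2,x3,x4=0010]: 00000000  (ones: 0)
  rows 24-31 [x1,x2,x3,x4=0011]: 00000000  (ones: 0)
  rows 32-39 [x1,x2,x3,x4=0100]: 00000000  (ones: 0)
  rows 40-47 [x1,x2,x3,x4=0101]: 00000000  (ones: 0)
  rows 48-55 [x1,x2,x3,x4=0110]: 00000000  (ones: 0)
  rows 56-63 [x1,x2,x3,x4=0111]: 00000000  (ones: 0)
  rows 64-71 [x1,x2,x3,x4=1000]: 11111111  (ones: 8)
  rows 72-79 [x1,x2,x3,x4=1001]: 11111111  (ones: 8)
  rows 80-87 [x1,x2,x3,x4=1010]: 11111111  (ones: 8)
  rows 88-95 [x1,x2,x3,x4=1011]: 11111111  (ones: 8)
  rows 96-103 [x1,x2,x3,x4=1100]: 11111111  (ones: 8)
  rows 104-111 [x1,x2,x3,x4=1101]: 11111111  (ones: 8)
  rows 112-119 [x1,x2,x3,x4=1110]: 11111111  (ones: 8)
  rows 120-127 [x1,x2,x3,x4=1111]: 11111111  (ones: 8)
Count of 1-rows = 0+0+0+0+0+0+0+0+8+8+8+8+8+8+8+8 = 64

64


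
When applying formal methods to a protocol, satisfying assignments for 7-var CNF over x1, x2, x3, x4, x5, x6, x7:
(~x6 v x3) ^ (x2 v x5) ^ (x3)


CNF with 3 clauses over 7 vars (128 assignments).
An assignment satisfies CNF iff every clause has >=1 true literal.
Check each row (bits = x1,x2,x3,x4,x5,x6,x7; clause T/F shown):
  row 0 [0000000]: clauses=TFF -> 0
  row 1 [0000001]: clauses=TFF -> 0
  row 2 [0000010]: clauses=FFF -> 0
  row 3 [0000011]: clauses=FFF -> 0
  row 4 [0000100]: clauses=TTF -> 0
  (every remaining row is evaluated the same way; all 128 results are listed next)
Full result column, 8 rows per line (x1,x2,x3,x4 fixed per line; x5,x6,x7 runs 000..111 left to right):
  rows 0-7 [x1,x2,x3,x4=0000]: 00000000  (ones: 0)
  rows 8-15 [x1,x2,x3,x4=0001]: 00000000  (ones: 0)
  rows 16-23 [x1,x2,x3,x4=0010]: 00001111  (ones: 4)
  rows 24-31 [x1,x2,x3,x4=0011]: 00001111  (ones: 4)
  rows 32-39 [x1,x2,x3,x4=0100]: 00000000  (ones: 0)
  rows 40-47 [x1,x2,x3,x4=0101]: 00000000  (ones: 0)
  rows 48-55 [x1,x2,x3,x4=0110]: 11111111  (ones: 8)
  rows 56-63 [x1,x2,x3,x4=0111]: 11111111  (ones: 8)
  rows 64-71 [x1,x2,x3,x4=1000]: 00000000  (ones: 0)
  rows 72-79 [x1,x2,x3,x4=1001]: 00000000  (ones: 0)
  rows 80-87 [x1,x2,x3,x4=1010]: 00001111  (ones: 4)
  rows 88-95 [x1,x2,x3,x4=1011]: 00001111  (ones: 4)
  rows 96-103 [x1,x2,x3,x4=1100]: 00000000  (ones: 0)
  rows 104-111 [x1,x2,x3,x4=1101]: 00000000  (ones: 0)
  rows 112-119 [x1,x2,x3,x4=1110]: 11111111  (ones: 8)
  rows 120-127 [x1,x2,x3,x4=1111]: 11111111  (ones: 8)
Satisfying assignments = 0+0+4+4+0+0+8+8+0+0+4+4+0+0+8+8 = 48

48


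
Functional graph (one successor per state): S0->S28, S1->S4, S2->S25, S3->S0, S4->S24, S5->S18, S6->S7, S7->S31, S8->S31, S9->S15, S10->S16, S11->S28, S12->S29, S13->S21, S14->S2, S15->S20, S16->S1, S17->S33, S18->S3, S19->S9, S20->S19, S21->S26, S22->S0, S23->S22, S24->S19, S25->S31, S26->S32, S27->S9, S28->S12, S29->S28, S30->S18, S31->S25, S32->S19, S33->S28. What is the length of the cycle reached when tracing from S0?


Trace from S0 until a state repeats:
  S0 -> S28 -> S12 -> S29 -> S28
S28 first seen at step 1, revisited at step 4.
Cycle length = 4 - 1 = 3

3


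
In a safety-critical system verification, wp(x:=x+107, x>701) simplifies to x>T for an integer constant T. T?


Formula: wp(x:=E, P) = P[E/x] (substitute E for x in postcondition)
Step 1: Postcondition: x>701
Step 2: Substitute x+107 for x: x+107>701
Step 3: Solve for x: x > 701-107 = 594

594


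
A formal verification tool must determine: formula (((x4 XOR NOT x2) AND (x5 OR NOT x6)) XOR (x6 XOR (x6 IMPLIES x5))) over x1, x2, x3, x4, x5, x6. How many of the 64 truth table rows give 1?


Formula: (((x4 XOR NOT x2) AND (x5 OR NOT x6)) XOR (x6 XOR (x6 IMPLIES x5))) over 6 vars (64 rows)
Evaluate each row (x1, x2, x3, x4, x5, x6 as bits, MSB first):
  row 0 [000000]: (((0 XOR NOT 0) AND (0 OR NOT 0)) XOR (0 XOR (0 IMPLIES 0))) -> 0
  row 1 [000001]: (((0 XOR NOT 0) AND (0 OR NOT 1)) XOR (1 XOR (1 IMPLIES 0))) -> 1
  row 2 [000010]: (((0 XOR NOT 0) AND (1 OR NOT 0)) XOR (0 XOR (0 IMPLIES 1))) -> 0
  row 3 [000011]: (((0 XOR NOT 0) AND (1 OR NOT 1)) XOR (1 XOR (1 IMPLIES 1))) -> 1
  row 4 [000100]: (((1 XOR NOT 0) AND (0 OR NOT 0)) XOR (0 XOR (0 IMPLIES 0))) -> 1
  (every remaining row is evaluated the same way; all 64 results are listed next)
Full result column, 8 rows per line (x1,x2,x3 fixed per line; x4,x5,x6 runs 000..111 left to right):
  rows 0-7 [x1,x2,x3=000]: 01011110  (ones: 5)
  rows 8-15 [x1,x2,x3=001]: 01011110  (ones: 5)
  rows 16-23 [x1,x2,x3=010]: 11100101  (ones: 5)
  rows 24-31 [x1,x2,x3=011]: 11100101  (ones: 5)
  rows 32-39 [x1,x2,x3=100]: 01011110  (ones: 5)
  rows 40-47 [x1,x2,x3=101]: 01011110  (ones: 5)
  rows 48-55 [x1,x2,x3=110]: 11100101  (ones: 5)
  rows 56-63 [x1,x2,x3=111]: 11100101  (ones: 5)
Count of 1-rows = 5+5+5+5+5+5+5+5 = 40

40


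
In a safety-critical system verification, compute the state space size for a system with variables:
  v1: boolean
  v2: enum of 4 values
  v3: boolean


State space = product of domain sizes of all variables.
Domain sizes:
  v1 (boolean): 2
  v2 (enum of 4 values): 4
  v3 (boolean): 2
Product = 2 * 4 * 2 = 16

16


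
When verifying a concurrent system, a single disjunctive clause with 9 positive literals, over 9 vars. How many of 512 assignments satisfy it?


Step 1: Total=2^9=512
Step 2: Unsat when all 9 false: 2^0=1
Step 3: Sat=512-1=511

511


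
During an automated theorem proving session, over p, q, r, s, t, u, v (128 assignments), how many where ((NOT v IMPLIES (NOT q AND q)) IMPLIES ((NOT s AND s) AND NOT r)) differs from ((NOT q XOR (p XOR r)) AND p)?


F1 = ((NOT v IMPLIES (NOT q AND q)) IMPLIES ((NOT s AND s) AND NOT r))
F2 = ((NOT q XOR (p XOR r)) AND p)
Evaluate both on each of 128 rows (bits = p,q,r,s,t,u,v):
  row 0 [0000000]: F1=1 F2=0 (differ) -> 1
  row 1 [0000001]: F1=0 F2=0 -> 0
  row 2 [0000010]: F1=1 F2=0 (differ) -> 1
  row 3 [0000011]: F1=0 F2=0 -> 0
  row 4 [0000100]: F1=1 F2=0 (differ) -> 1
  (every remaining row is evaluated the same way; all 128 results are listed next)
Full result column, 8 rows per line (p,q,r,s fixed per line; t,u,v runs 000..111 left to right):
  rows 0-7 [p,q,r,s=0000]: 10101010  (ones: 4)
  rows 8-15 [p,q,r,s=0001]: 10101010  (ones: 4)
  rows 16-23 [p,q,r,s=0010]: 10101010  (ones: 4)
  rows 24-31 [p,q,r,s=0011]: 10101010  (ones: 4)
  rows 32-39 [p,q,r,s=0100]: 10101010  (ones: 4)
  rows 40-47 [p,q,r,s=0101]: 10101010  (ones: 4)
  rows 48-55 [p,q,r,s=0110]: 10101010  (ones: 4)
  rows 56-63 [p,q,r,s=0111]: 10101010  (ones: 4)
  rows 64-71 [p,q,r,s=1000]: 10101010  (ones: 4)
  rows 72-79 [p,q,r,s=1001]: 10101010  (ones: 4)
  rows 80-87 [p,q,r,s=1010]: 01010101  (ones: 4)
  rows 88-95 [p,q,r,s=1011]: 01010101  (ones: 4)
  rows 96-103 [p,q,r,s=1100]: 01010101  (ones: 4)
  rows 104-111 [p,q,r,s=1101]: 01010101  (ones: 4)
  rows 112-119 [p,q,r,s=1110]: 10101010  (ones: 4)
  rows 120-127 [p,q,r,s=1111]: 10101010  (ones: 4)
Disagreements = 4+4+4+4+4+4+4+4+4+4+4+4+4+4+4+4 = 64

64


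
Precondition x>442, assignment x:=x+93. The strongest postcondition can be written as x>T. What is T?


Formula: sp(P, x:=E) = exists old_x. (x = E[old_x/x]) AND P[old_x/x] (old_x is the value of x before the assignment; eliminate old_x by solving x = E[old_x/x] for old_x)
Step 1: Precondition P: x>442, i.e. old_x > 442
Step 2: Assignment gives x = old_x + 93, so old_x = x - 93
Step 3: Substitute into P: x - 93 > 442
Step 4: Simplify: x > 442+93 = 535

535


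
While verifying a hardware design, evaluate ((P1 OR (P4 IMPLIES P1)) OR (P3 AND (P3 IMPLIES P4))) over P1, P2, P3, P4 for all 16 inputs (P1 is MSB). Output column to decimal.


Formula: ((P1 OR (P4 IMPLIES P1)) OR (P3 AND (P3 IMPLIES P4))) over P1, P2, P3, P4 (16 rows)
Evaluate each row (bits = P1,P2,P3,P4, MSB first):
  row 0 [0000]: ((0 OR (0 IMPLIES 0)) OR (0 AND (0 IMPLIES 0))) -> 1
  row 1 [0001]: ((0 OR (1 IMPLIES 0)) OR (0 AND (0 IMPLIES 1))) -> 0
  row 2 [0010]: ((0 OR (0 IMPLIES 0)) OR (1 AND (1 IMPLIES 0))) -> 1
  row 3 [0011]: ((0 OR (1 IMPLIES 0)) OR (1 AND (1 IMPLIES 1))) -> 1
  row 4 [0100]: ((0 OR (0 IMPLIES 0)) OR (0 AND (0 IMPLIES 0))) -> 1
  row 5 [0101]: ((0 OR (1 IMPLIES 0)) OR (0 AND (0 IMPLIES 1))) -> 0
  row 6 [0110]: ((0 OR (0 IMPLIES 0)) OR (1 AND (1 IMPLIES 0))) -> 1
  row 7 [0111]: ((0 OR (1 IMPLIES 0)) OR (1 AND (1 IMPLIES 1))) -> 1
  row 8 [1000]: ((1 OR (0 IMPLIES 1)) OR (0 AND (0 IMPLIES 0))) -> 1
  row 9 [1001]: ((1 OR (1 IMPLIES 1)) OR (0 AND (0 IMPLIES 1))) -> 1
  row 10 [1010]: ((1 OR (0 IMPLIES 1)) OR (1 AND (1 IMPLIES 0))) -> 1
  row 11 [1011]: ((1 OR (1 IMPLIES 1)) OR (1 AND (1 IMPLIES 1))) -> 1
  row 12 [1100]: ((1 OR (0 IMPLIES 1)) OR (0 AND (0 IMPLIES 0))) -> 1
  row 13 [1101]: ((1 OR (1 IMPLIES 1)) OR (0 AND (0 IMPLIES 1))) -> 1
  row 14 [1110]: ((1 OR (0 IMPLIES 1)) OR (1 AND (1 IMPLIES 0))) -> 1
  row 15 [1111]: ((1 OR (1 IMPLIES 1)) OR (1 AND (1 IMPLIES 1))) -> 1
Full result column, 4 rows per line (P1,P2 fixed per line; P3,P4 runs 00..11 left to right):
  rows 0-3 [P1,P2=00]: 1011  = hex B
  rows 4-7 [P1,P2=01]: 1011  = hex B
  rows 8-11 [P1,P2=10]: 1111  = hex F
  rows 12-15 [P1,P2=11]: 1111  = hex F
Output column (row 0 .. row 15) = 1011101111111111
Output column grouped in 4s = 1011 1011 1111 1111 = 0xBBFF
Convert to decimal digit by digit (value = value*16 + digit):
  B -> 11
  11*16 + 11 (B) = 187
  187*16 + 15 (F) = 3007
  3007*16 + 15 (F) = 48127
Decimal = 48127

48127


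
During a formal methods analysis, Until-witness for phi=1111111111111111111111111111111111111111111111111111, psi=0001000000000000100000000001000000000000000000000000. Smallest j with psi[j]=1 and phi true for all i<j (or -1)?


(phi U psi) at 0: need smallest j with psi[j]=1 and phi[i]=1 for all i in [0,j).
Scan from step 0:
  step 0: phi=1, psi=0 -> continue
  step 1: phi=1, psi=0 -> continue
  step 2: phi=1, psi=0 -> continue
  step 3: psi=1 and phi held for [0,3) -> witness found
Witness step = 3

3


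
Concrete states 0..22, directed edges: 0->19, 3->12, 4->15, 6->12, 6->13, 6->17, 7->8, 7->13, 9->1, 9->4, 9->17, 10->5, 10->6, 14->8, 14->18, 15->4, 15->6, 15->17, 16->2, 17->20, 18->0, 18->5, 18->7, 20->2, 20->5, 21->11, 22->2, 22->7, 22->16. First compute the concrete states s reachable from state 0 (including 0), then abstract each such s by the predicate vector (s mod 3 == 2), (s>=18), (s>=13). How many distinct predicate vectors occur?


BFS from 0:
Concrete reachable: {0, 19}
Abstract via predicates (s mod 3 == 2), (s>=18), (s>=13):
  (0,0,0) <- {0}
  (0,1,1) <- {19}
Distinct abstract states = 2

2


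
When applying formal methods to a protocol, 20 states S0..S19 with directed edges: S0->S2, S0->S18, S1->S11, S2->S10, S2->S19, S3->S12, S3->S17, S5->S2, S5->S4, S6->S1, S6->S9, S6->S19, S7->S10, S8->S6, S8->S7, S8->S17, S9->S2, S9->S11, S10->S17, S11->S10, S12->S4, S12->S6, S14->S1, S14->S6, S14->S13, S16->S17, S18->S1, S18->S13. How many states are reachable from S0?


BFS from S0:
  layer 0: {S0}
  layer 1: {S2, S18}
  layer 2: {S1, S10, S13, S19}
  layer 3: {S11, S17}
Reachable set: {S0, S1, S2, S10, S11, S13, S17, S18, S19}
Count = 9

9


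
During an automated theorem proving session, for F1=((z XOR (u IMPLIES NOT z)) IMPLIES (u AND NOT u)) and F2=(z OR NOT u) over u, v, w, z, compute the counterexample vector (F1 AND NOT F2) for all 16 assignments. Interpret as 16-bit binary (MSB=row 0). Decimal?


F1 = ((z XOR (u IMPLIES NOT z)) IMPLIES (u AND NOT u))
F2 = (z OR NOT u)
Counterexample to F1=>F2 is where F1=1 and F2=0.
Evaluate each row (bits = u,v,w,z, MSB first):
  row 0 [0000]: F1=0 F2=1 -> F1&~F2 -> 0
  row 1 [0001]: F1=1 F2=1 -> F1&~F2 -> 0
  row 2 [0010]: F1=0 F2=1 -> F1&~F2 -> 0
  row 3 [0011]: F1=1 F2=1 -> F1&~F2 -> 0
  row 4 [0100]: F1=0 F2=1 -> F1&~F2 -> 0
  row 5 [0101]: F1=1 F2=1 -> F1&~F2 -> 0
  row 6 [0110]: F1=0 F2=1 -> F1&~F2 -> 0
  row 7 [0111]: F1=1 F2=1 -> F1&~F2 -> 0
  row 8 [1000]: F1=0 F2=0 -> F1&~F2 -> 0
  row 9 [1001]: F1=0 F2=1 -> F1&~F2 -> 0
  row 10 [1010]: F1=0 F2=0 -> F1&~F2 -> 0
  row 11 [1011]: F1=0 F2=1 -> F1&~F2 -> 0
  row 12 [1100]: F1=0 F2=0 -> F1&~F2 -> 0
  row 13 [1101]: F1=0 F2=1 -> F1&~F2 -> 0
  row 14 [1110]: F1=0 F2=0 -> F1&~F2 -> 0
  row 15 [1111]: F1=0 F2=1 -> F1&~F2 -> 0
Full result column, 4 rows per line (u,v fixed per line; w,z runs 00..11 left to right):
  rows 0-3 [u,v=00]: 0000  = hex 0
  rows 4-7 [u,v=01]: 0000  = hex 0
  rows 8-11 [u,v=10]: 0000  = hex 0
  rows 12-15 [u,v=11]: 0000  = hex 0
Counterexample vector (row 0 .. row 15) = 0000000000000000
Output column grouped in 4s = 0000 0000 0000 0000 = 0x0000
Convert to decimal digit by digit (value = value*16 + digit):
  0 -> 0
  0*16 + 0 = 0
  0*16 + 0 = 0
  0*16 + 0 = 0
Decimal = 0

0


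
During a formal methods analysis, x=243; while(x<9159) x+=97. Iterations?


Step 1: x goes from 243 toward 9159 by 97; the body runs while x<9159, so iterations = ceil((bound-start)/step)
Step 2: Distance=8916
Step 3: ceil(8916/97)=92

92


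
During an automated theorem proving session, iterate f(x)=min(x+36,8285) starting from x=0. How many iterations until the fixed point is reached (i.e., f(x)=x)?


Step 1: x=0, cap=8285, increment=36
Step 2: x grows by 36 each step until capped at 8285; fixed point is x=8285
Step 3: iterations = ceil(8285/36) = 231

231


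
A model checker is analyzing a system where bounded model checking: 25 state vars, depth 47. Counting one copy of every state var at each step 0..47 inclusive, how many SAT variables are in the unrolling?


BMC unrolls to depth k, creating one copy of each state var for steps 0..k.
Step count = 47 + 1 = 48 (steps 0 through 47)
Vars per step = 25
Total = 25 * 48 = 1200

1200


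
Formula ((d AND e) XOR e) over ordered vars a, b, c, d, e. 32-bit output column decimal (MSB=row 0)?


Formula: ((d AND e) XOR e) over a, b, c, d, e (32 rows)
Evaluate each row (bits = a,b,c,d,e, MSB first):
  row 0 [00000]: ((0 AND 0) XOR 0) -> 0
  row 1 [00001]: ((0 AND 1) XOR 1) -> 1
  row 2 [00010]: ((1 AND 0) XOR 0) -> 0
  row 3 [00011]: ((1 AND 1) XOR 1) -> 0
  row 4 [00100]: ((0 AND 0) XOR 0) -> 0
  row 5 [00101]: ((0 AND 1) XOR 1) -> 1
  row 6 [00110]: ((1 AND 0) XOR 0) -> 0
  row 7 [00111]: ((1 AND 1) XOR 1) -> 0
  row 8 [01000]: ((0 AND 0) XOR 0) -> 0
  row 9 [01001]: ((0 AND 1) XOR 1) -> 1
  row 10 [01010]: ((1 AND 0) XOR 0) -> 0
  row 11 [01011]: ((1 AND 1) XOR 1) -> 0
  row 12 [01100]: ((0 AND 0) XOR 0) -> 0
  row 13 [01101]: ((0 AND 1) XOR 1) -> 1
  row 14 [01110]: ((1 AND 0) XOR 0) -> 0
  row 15 [01111]: ((1 AND 1) XOR 1) -> 0
  row 16 [10000]: ((0 AND 0) XOR 0) -> 0
  row 17 [10001]: ((0 AND 1) XOR 1) -> 1
  row 18 [10010]: ((1 AND 0) XOR 0) -> 0
  row 19 [10011]: ((1 AND 1) XOR 1) -> 0
  row 20 [10100]: ((0 AND 0) XOR 0) -> 0
  row 21 [10101]: ((0 AND 1) XOR 1) -> 1
  row 22 [10110]: ((1 AND 0) XOR 0) -> 0
  row 23 [10111]: ((1 AND 1) XOR 1) -> 0
  row 24 [11000]: ((0 AND 0) XOR 0) -> 0
  row 25 [11001]: ((0 AND 1) XOR 1) -> 1
  row 26 [11010]: ((1 AND 0) XOR 0) -> 0
  row 27 [11011]: ((1 AND 1) XOR 1) -> 0
  row 28 [11100]: ((0 AND 0) XOR 0) -> 0
  row 29 [11101]: ((0 AND 1) XOR 1) -> 1
  row 30 [11110]: ((1 AND 0) XOR 0) -> 0
  row 31 [11111]: ((1 AND 1) XOR 1) -> 0
Full result column, 4 rows per line (a,b,c fixed per line; d,e runs 00..11 left to right):
  rows 0-3 [a,b,c=000]: 0100  = hex 4
  rows 4-7 [a,b,c=001]: 0100  = hex 4
  rows 8-11 [a,b,c=010]: 0100  = hex 4
  rows 12-15 [a,b,c=011]: 0100  = hex 4
  rows 16-19 [a,b,c=100]: 0100  = hex 4
  rows 20-23 [a,b,c=101]: 0100  = hex 4
  rows 24-27 [a,b,c=110]: 0100  = hex 4
  rows 28-31 [a,b,c=111]: 0100  = hex 4
Output column (row 0 .. row 31) = 01000100010001000100010001000100
Output column grouped in 4s = 0100 0100 0100 0100 0100 0100 0100 0100 = 0x44444444
Convert to decimal digit by digit (value = value*16 + digit):
  4 -> 4
  4*16 + 4 = 68
  68*16 + 4 = 1092
  1092*16 + 4 = 17476
  17476*16 + 4 = 279620
  279620*16 + 4 = 4473924
  4473924*16 + 4 = 71582788
  71582788*16 + 4 = 1145324612
Decimal = 1145324612

1145324612


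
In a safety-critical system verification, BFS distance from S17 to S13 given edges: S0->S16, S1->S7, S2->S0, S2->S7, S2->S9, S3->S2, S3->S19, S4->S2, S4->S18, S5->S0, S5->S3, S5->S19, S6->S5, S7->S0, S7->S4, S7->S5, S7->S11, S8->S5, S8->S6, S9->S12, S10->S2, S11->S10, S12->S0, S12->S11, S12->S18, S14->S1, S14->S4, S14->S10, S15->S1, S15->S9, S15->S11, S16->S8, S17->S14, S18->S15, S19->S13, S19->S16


BFS layer-by-layer from S17:
  dist 0: {S17}
  dist 1: {S14}
  dist 2: {S1, S4, S10}
  dist 3: {S2, S7, S18}
  dist 4: {S0, S5, S9, S11, S15}
  dist 5: {S3, S12, S16, S19}
  dist 6: {S8, S13}
  -> S13 reached at distance 6
Shortest path length = 6

6


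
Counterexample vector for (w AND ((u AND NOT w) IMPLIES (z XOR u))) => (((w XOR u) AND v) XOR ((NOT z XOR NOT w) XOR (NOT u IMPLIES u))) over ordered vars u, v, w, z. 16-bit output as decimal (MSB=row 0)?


F1 = (w AND ((u AND NOT w) IMPLIES (z XOR u)))
F2 = (((w XOR u) AND v) XOR ((NOT z XOR NOT w) XOR (NOT u IMPLIES u)))
Counterexample to F1=>F2 is where F1=1 and F2=0.
Evaluate each row (bits = u,v,w,z, MSB first):
  row 0 [0000]: F1=0 F2=0 -> F1&~F2 -> 0
  row 1 [0001]: F1=0 F2=1 -> F1&~F2 -> 0
  row 2 [0010]: F1=1 F2=1 -> F1&~F2 -> 0
  row 3 [0011]: F1=1 F2=0 -> F1&~F2 -> 1
  row 4 [0100]: F1=0 F2=0 -> F1&~F2 -> 0
  row 5 [0101]: F1=0 F2=1 -> F1&~F2 -> 0
  row 6 [0110]: F1=1 F2=0 -> F1&~F2 -> 1
  row 7 [0111]: F1=1 F2=1 -> F1&~F2 -> 0
  row 8 [1000]: F1=0 F2=1 -> F1&~F2 -> 0
  row 9 [1001]: F1=0 F2=0 -> F1&~F2 -> 0
  row 10 [1010]: F1=1 F2=0 -> F1&~F2 -> 1
  row 11 [1011]: F1=1 F2=1 -> F1&~F2 -> 0
  row 12 [1100]: F1=0 F2=0 -> F1&~F2 -> 0
  row 13 [1101]: F1=0 F2=1 -> F1&~F2 -> 0
  row 14 [1110]: F1=1 F2=0 -> F1&~F2 -> 1
  row 15 [1111]: F1=1 F2=1 -> F1&~F2 -> 0
Full result column, 4 rows per line (u,v fixed per line; w,z runs 00..11 left to right):
  rows 0-3 [u,v=00]: 0001  = hex 1
  rows 4-7 [u,v=01]: 0010  = hex 2
  rows 8-11 [u,v=10]: 0010  = hex 2
  rows 12-15 [u,v=11]: 0010  = hex 2
Counterexample vector (row 0 .. row 15) = 0001001000100010
Output column grouped in 4s = 0001 0010 0010 0010 = 0x1222
Convert to decimal digit by digit (value = value*16 + digit):
  1 -> 1
  1*16 + 2 = 18
  18*16 + 2 = 290
  290*16 + 2 = 4642
Decimal = 4642

4642


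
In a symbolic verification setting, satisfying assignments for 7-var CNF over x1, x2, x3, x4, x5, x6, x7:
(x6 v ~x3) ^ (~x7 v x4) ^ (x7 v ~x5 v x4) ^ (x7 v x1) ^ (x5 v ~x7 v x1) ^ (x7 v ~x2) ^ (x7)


CNF with 7 clauses over 7 vars (128 assignments).
An assignment satisfies CNF iff every clause has >=1 true literal.
Check each row (bits = x1,x2,x3,x4,x5,x6,x7; clause T/F shown):
  row 0 [0000000]: clauses=TTTFTTF -> 0
  row 1 [0000001]: clauses=TFTTFTT -> 0
  row 2 [0000010]: clauses=TTTFTTF -> 0
  row 3 [0000011]: clauses=TFTTFTT -> 0
  row 4 [0000100]: clauses=TTFFTTF -> 0
  (every remaining row is evaluated the same way; all 128 results are listed next)
Full result column, 8 rows per line (x1,x2,x3,x4 fixed per line; x5,x6,x7 runs 000..111 left to right):
  rows 0-7 [x1,x2,x3,x4=0000]: 00000000  (ones: 0)
  rows 8-15 [x1,x2,x3,x4=0001]: 00000101  (ones: 2)
  rows 16-23 [x1,x2,x3,x4=0010]: 00000000  (ones: 0)
  rows 24-31 [x1,x2,x3,x4=0011]: 00000001  (ones: 1)
  rows 32-39 [x1,x2,x3,x4=0100]: 00000000  (ones: 0)
  rows 40-47 [x1,x2,x3,x4=0101]: 00000101  (ones: 2)
  rows 48-55 [x1,x2,x3,x4=0110]: 00000000  (ones: 0)
  rows 56-63 [x1,x2,x3,x4=0111]: 00000001  (ones: 1)
  rows 64-71 [x1,x2,x3,x4=1000]: 00000000  (ones: 0)
  rows 72-79 [x1,x2,x3,x4=1001]: 01010101  (ones: 4)
  rows 80-87 [x1,x2,x3,x4=1010]: 00000000  (ones: 0)
  rows 88-95 [x1,x2,x3,x4=1011]: 00010001  (ones: 2)
  rows 96-103 [x1,x2,x3,x4=1100]: 00000000  (ones: 0)
  rows 104-111 [x1,x2,x3,x4=1101]: 01010101  (ones: 4)
  rows 112-119 [x1,x2,x3,x4=1110]: 00000000  (ones: 0)
  rows 120-127 [x1,x2,x3,x4=1111]: 00010001  (ones: 2)
Satisfying assignments = 0+2+0+1+0+2+0+1+0+4+0+2+0+4+0+2 = 18

18


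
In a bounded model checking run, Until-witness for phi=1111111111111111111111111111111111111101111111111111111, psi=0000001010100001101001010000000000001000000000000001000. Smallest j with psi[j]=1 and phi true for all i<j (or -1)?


(phi U psi) at 0: need smallest j with psi[j]=1 and phi[i]=1 for all i in [0,j).
Scan from step 0:
  step 0: phi=1, psi=0 -> continue
  step 1: phi=1, psi=0 -> continue
  step 2: phi=1, psi=0 -> continue
  step 3: phi=1, psi=0 -> continue
  step 6: psi=1 and phi held for [0,6) -> witness found
Witness step = 6

6


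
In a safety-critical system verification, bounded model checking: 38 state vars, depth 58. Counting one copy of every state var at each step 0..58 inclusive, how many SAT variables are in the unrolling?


BMC unrolls to depth k, creating one copy of each state var for steps 0..k.
Step count = 58 + 1 = 59 (steps 0 through 58)
Vars per step = 38
Total = 38 * 59 = 2242

2242
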